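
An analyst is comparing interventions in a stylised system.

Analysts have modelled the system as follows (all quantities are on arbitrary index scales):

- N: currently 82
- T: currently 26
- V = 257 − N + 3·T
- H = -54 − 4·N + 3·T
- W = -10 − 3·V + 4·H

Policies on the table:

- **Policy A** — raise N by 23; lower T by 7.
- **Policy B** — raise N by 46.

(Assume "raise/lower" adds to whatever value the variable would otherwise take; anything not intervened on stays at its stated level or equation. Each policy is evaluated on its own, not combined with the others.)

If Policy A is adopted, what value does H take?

-417

Policy A (N + 23, T − 7):
  N = 82 + 23 = 105
  T = 26 − 7 = 19
  H = -54 − 4·105 + 3·19 = -417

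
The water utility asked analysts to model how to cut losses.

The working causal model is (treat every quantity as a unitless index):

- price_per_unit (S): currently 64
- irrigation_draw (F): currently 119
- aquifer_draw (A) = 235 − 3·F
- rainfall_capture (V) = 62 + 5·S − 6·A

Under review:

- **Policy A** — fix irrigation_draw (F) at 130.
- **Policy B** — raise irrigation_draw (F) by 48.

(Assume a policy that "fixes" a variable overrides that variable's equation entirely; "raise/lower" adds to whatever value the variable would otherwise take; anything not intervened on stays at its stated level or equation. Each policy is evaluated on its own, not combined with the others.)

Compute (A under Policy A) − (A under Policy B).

Policy A (F := 130):
  F = 130
  A = 235 − 3·130 = -155
Policy B (F + 48):
  F = 119 + 48 = 167
  A = 235 − 3·167 = -266
A: -155 − (-266) = 111

111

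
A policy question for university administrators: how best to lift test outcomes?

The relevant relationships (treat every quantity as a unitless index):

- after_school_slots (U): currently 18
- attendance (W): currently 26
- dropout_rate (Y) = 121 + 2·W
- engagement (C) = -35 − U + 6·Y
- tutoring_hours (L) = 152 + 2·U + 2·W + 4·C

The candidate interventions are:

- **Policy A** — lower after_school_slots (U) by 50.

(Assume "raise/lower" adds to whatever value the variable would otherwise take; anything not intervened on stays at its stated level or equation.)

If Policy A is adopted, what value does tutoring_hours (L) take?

4280

Policy A (U − 50):
  U = 18 − 50 = -32
  W = 26
  Y = 121 + 2·26 = 173
  C = -35 − (-32) + 6·173 = 1035
  L = 152 + 2·(-32) + 2·26 + 4·1035 = 4280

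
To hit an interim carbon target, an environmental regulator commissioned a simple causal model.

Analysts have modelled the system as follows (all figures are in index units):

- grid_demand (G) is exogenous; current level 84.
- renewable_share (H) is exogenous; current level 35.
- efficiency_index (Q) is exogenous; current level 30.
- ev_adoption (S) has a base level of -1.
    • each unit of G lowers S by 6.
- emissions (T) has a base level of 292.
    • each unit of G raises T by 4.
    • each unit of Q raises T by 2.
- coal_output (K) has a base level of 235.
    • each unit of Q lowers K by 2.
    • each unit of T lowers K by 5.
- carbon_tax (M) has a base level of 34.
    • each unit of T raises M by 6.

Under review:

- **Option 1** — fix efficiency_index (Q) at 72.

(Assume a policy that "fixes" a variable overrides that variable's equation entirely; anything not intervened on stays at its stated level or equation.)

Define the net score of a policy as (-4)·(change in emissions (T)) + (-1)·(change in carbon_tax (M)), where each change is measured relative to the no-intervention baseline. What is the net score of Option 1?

Baseline:
  G = 84
  Q = 30
  T = 292 + 4·84 + 2·30 = 688
  M = 34 + 6·688 = 4162
Option 1 (Q := 72):
  G = 84
  Q = 72
  T = 292 + 4·84 + 2·72 = 772
  M = 34 + 6·772 = 4666
ΔT = 772 − 688 = 84; ΔM = 4666 − 4162 = 504
Score = (-4)·84 + (-1)·504 = -840

-840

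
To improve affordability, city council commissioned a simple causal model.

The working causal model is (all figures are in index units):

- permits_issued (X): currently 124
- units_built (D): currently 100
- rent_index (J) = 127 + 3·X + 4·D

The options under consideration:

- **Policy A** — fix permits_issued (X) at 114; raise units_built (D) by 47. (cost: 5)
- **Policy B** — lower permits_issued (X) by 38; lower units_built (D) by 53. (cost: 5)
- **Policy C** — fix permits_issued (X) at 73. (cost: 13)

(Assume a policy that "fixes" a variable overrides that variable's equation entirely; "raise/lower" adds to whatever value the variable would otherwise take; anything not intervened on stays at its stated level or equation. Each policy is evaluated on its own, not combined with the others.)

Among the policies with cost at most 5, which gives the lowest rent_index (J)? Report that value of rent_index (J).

Policy A (X := 114, D + 47):
  X = 114
  D = 100 + 47 = 147
  J = 127 + 3·114 + 4·147 = 1057
Policy B (X − 38, D − 53):
  X = 124 − 38 = 86
  D = 100 − 53 = 47
  J = 127 + 3·86 + 4·47 = 573
Comparing — Policy A: J=1057, Policy B: J=573. Lowest is 573 (Policy B).

573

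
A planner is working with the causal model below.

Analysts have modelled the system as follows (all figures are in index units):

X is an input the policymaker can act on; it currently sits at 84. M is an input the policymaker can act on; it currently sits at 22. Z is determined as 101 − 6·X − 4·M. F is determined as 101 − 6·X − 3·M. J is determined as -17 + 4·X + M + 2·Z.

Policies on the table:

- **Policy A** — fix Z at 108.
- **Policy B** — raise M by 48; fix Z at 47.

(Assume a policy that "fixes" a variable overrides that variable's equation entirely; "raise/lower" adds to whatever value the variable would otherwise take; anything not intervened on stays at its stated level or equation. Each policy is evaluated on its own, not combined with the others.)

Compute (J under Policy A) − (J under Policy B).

Policy A (Z := 108):
  X = 84
  M = 22
  Z = 108
  J = -17 + 4·84 + 22 + 2·108 = 557
Policy B (M + 48, Z := 47):
  X = 84
  M = 22 + 48 = 70
  Z = 47
  J = -17 + 4·84 + 70 + 2·47 = 483
J: 557 − 483 = 74

74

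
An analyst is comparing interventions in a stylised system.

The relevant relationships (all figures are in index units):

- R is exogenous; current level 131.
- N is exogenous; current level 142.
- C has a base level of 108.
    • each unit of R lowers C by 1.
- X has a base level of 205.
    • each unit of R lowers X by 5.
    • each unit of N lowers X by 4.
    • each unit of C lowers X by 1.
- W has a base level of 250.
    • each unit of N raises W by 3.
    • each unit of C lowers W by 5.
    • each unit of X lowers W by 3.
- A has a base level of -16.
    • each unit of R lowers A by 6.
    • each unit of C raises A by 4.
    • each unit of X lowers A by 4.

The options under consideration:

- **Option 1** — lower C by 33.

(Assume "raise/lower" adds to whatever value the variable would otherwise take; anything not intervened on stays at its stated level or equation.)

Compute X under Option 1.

-962

Option 1 (C − 33):
  R = 131
  N = 142
  C = 108 − 131 (−33 from intervention) = -56
  X = 205 − 5·131 − 4·142 − (-56) = -962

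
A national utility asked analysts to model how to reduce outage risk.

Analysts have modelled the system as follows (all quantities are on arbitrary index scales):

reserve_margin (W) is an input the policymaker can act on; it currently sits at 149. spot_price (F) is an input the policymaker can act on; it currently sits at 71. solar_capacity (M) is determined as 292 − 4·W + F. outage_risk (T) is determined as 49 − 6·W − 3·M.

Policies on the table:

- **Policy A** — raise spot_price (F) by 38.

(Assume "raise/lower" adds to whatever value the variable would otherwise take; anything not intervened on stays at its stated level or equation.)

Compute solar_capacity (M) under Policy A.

Policy A (F + 38):
  W = 149
  F = 71 + 38 = 109
  M = 292 − 4·149 + 109 = -195

-195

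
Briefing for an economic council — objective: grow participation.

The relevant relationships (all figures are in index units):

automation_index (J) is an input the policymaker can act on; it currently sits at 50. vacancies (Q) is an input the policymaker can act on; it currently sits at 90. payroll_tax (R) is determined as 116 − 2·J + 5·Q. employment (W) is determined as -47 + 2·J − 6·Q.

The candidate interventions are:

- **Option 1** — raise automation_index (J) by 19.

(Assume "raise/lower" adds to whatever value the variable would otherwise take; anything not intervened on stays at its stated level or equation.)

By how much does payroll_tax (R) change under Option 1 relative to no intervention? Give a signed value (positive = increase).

-38

Baseline:
  J = 50
  Q = 90
  R = 116 − 2·50 + 5·90 = 466
Option 1 (J + 19):
  J = 50 + 19 = 69
  Q = 90
  R = 116 − 2·69 + 5·90 = 428
Change in R: 428 − 466 = -38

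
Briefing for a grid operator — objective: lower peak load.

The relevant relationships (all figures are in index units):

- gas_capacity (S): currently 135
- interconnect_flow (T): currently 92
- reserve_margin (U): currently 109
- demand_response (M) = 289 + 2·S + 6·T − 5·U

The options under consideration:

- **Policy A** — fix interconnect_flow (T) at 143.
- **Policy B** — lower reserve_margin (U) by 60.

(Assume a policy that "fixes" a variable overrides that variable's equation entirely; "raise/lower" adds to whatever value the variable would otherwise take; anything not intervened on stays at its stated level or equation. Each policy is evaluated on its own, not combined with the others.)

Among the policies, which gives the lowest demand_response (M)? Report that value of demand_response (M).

866

Policy A (T := 143):
  S = 135
  T = 143
  U = 109
  M = 289 + 2·135 + 6·143 − 5·109 = 872
Policy B (U − 60):
  S = 135
  T = 92
  U = 109 − 60 = 49
  M = 289 + 2·135 + 6·92 − 5·49 = 866
Comparing — Policy A: M=872, Policy B: M=866. Lowest is 866 (Policy B).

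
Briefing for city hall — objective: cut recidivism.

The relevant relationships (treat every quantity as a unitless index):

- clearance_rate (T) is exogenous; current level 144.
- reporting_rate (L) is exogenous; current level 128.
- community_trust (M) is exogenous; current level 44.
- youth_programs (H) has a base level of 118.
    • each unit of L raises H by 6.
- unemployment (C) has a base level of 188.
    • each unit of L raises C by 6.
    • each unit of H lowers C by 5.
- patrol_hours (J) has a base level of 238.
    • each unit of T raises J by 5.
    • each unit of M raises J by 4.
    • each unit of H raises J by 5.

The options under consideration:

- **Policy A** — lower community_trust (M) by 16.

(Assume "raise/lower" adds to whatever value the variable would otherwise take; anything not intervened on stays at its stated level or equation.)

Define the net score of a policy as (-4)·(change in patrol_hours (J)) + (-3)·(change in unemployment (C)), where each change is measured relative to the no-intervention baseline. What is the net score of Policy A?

256

Baseline:
  T = 144
  L = 128
  M = 44
  H = 118 + 6·128 = 886
  C = 188 + 6·128 − 5·886 = -3474
  J = 238 + 5·144 + 4·44 + 5·886 = 5564
Policy A (M − 16):
  T = 144
  L = 128
  M = 44 − 16 = 28
  H = 118 + 6·128 = 886
  C = 188 + 6·128 − 5·886 = -3474
  J = 238 + 5·144 + 4·28 + 5·886 = 5500
ΔJ = 5500 − 5564 = -64; ΔC = -3474 − (-3474) = 0
Score = (-4)·(-64) + (-3)·0 = 256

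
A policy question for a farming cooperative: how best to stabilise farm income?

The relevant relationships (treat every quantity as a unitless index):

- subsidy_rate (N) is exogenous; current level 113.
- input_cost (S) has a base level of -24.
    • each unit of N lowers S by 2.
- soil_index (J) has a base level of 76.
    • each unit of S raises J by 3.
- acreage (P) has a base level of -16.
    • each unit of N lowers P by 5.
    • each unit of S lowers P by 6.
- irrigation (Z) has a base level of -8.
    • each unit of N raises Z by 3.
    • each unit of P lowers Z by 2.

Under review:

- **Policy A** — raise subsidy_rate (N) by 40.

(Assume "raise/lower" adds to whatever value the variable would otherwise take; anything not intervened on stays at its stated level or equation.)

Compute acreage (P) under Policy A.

Policy A (N + 40):
  N = 113 + 40 = 153
  S = -24 − 2·153 = -330
  P = -16 − 5·153 − 6·(-330) = 1199

1199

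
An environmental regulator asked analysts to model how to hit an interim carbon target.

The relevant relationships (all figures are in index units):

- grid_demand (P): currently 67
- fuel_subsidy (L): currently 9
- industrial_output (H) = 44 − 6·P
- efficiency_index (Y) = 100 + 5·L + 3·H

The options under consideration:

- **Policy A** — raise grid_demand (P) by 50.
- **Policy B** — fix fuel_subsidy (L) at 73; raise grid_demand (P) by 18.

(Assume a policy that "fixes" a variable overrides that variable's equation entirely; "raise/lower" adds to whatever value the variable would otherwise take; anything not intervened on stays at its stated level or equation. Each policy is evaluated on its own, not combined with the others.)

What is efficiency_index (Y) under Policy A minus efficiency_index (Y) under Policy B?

-896

Policy A (P + 50):
  P = 67 + 50 = 117
  L = 9
  H = 44 − 6·117 = -658
  Y = 100 + 5·9 + 3·(-658) = -1829
Policy B (L := 73, P + 18):
  P = 67 + 18 = 85
  L = 73
  H = 44 − 6·85 = -466
  Y = 100 + 5·73 + 3·(-466) = -933
Y: -1829 − (-933) = -896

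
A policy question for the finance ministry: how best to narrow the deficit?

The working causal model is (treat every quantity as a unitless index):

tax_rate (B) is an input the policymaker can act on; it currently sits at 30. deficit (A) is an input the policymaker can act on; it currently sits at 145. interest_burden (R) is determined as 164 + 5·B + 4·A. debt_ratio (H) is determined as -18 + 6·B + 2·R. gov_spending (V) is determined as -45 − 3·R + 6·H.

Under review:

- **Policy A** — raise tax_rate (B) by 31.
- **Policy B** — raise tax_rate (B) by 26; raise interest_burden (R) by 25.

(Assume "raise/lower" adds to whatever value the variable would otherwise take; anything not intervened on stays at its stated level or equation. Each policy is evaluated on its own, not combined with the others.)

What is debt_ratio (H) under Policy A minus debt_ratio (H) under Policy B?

Policy A (B + 31):
  B = 30 + 31 = 61
  A = 145
  R = 164 + 5·61 + 4·145 = 1049
  H = -18 + 6·61 + 2·1049 = 2446
Policy B (B + 26, R + 25):
  B = 30 + 26 = 56
  A = 145
  R = 164 + 5·56 + 4·145 (+25 from intervention) = 1049
  H = -18 + 6·56 + 2·1049 = 2416
H: 2446 − 2416 = 30

30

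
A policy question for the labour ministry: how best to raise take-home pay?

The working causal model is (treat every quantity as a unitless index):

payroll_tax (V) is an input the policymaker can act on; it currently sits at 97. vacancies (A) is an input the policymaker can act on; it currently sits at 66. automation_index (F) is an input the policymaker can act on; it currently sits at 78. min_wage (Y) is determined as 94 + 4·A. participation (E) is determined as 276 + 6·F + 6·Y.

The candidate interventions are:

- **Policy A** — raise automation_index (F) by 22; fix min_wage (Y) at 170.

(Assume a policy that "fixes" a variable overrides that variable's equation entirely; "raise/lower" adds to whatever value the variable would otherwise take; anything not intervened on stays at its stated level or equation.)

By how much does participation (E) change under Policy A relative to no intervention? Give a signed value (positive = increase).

Baseline:
  A = 66
  F = 78
  Y = 94 + 4·66 = 358
  E = 276 + 6·78 + 6·358 = 2892
Policy A (F + 22, Y := 170):
  A = 66
  F = 78 + 22 = 100
  Y = 170
  E = 276 + 6·100 + 6·170 = 1896
Change in E: 1896 − 2892 = -996

-996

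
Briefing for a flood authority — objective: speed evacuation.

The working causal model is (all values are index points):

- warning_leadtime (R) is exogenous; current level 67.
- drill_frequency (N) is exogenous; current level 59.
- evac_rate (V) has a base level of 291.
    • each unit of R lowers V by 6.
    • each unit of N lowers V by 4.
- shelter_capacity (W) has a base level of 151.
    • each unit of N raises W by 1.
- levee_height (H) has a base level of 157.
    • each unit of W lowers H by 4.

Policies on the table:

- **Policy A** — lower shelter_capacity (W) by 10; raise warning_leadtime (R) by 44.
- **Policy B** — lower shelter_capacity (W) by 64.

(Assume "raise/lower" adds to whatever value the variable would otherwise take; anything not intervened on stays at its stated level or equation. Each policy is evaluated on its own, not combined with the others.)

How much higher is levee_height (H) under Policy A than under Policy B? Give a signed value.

-216

Policy A (W − 10, R + 44):
  N = 59
  W = 151 + 59 (−10 from intervention) = 200
  H = 157 − 4·200 = -643
Policy B (W − 64):
  N = 59
  W = 151 + 59 (−64 from intervention) = 146
  H = 157 − 4·146 = -427
H: -643 − (-427) = -216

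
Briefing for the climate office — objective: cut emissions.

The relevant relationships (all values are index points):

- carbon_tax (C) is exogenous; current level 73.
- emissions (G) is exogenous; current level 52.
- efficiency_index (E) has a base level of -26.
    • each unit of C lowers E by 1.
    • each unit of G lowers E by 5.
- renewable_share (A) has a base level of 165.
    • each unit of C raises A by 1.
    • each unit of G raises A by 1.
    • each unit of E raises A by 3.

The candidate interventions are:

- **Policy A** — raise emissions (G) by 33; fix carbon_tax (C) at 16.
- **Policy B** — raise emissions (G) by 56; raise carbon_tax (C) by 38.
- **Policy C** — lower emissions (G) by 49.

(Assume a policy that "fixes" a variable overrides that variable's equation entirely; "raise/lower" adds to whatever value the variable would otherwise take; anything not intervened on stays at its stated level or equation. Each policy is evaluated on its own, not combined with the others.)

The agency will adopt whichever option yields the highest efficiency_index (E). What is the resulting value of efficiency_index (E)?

Policy A (G + 33, C := 16):
  C = 16
  G = 52 + 33 = 85
  E = -26 − 16 − 5·85 = -467
Policy B (G + 56, C + 38):
  C = 73 + 38 = 111
  G = 52 + 56 = 108
  E = -26 − 111 − 5·108 = -677
Policy C (G − 49):
  C = 73
  G = 52 − 49 = 3
  E = -26 − 73 − 5·3 = -114
Comparing — Policy A: E=-467, Policy B: E=-677, Policy C: E=-114. Highest is -114 (Policy C).

-114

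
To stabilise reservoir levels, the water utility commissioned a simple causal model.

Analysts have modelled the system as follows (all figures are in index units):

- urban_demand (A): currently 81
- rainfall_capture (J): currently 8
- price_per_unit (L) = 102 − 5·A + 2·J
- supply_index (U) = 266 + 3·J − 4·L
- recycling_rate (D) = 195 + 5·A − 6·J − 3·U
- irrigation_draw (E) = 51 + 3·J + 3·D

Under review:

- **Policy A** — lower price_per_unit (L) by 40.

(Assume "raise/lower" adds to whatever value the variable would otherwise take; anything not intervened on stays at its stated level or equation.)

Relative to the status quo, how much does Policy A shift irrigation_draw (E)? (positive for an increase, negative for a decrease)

Baseline:
  A = 81
  J = 8
  L = 102 − 5·81 + 2·8 = -287
  U = 266 + 3·8 − 4·(-287) = 1438
  D = 195 + 5·81 − 6·8 − 3·1438 = -3762
  E = 51 + 3·8 + 3·(-3762) = -11211
Policy A (L − 40):
  A = 81
  J = 8
  L = 102 − 5·81 + 2·8 (−40 from intervention) = -327
  U = 266 + 3·8 − 4·(-327) = 1598
  D = 195 + 5·81 − 6·8 − 3·1598 = -4242
  E = 51 + 3·8 + 3·(-4242) = -12651
Change in E: -12651 − (-11211) = -1440

-1440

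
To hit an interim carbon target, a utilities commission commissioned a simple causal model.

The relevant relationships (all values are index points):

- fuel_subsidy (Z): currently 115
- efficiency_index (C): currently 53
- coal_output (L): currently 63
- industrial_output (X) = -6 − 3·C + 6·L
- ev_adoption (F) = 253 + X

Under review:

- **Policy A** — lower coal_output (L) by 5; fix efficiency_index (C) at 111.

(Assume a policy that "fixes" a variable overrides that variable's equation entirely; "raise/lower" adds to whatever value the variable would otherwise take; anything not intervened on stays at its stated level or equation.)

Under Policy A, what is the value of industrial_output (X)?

Policy A (L − 5, C := 111):
  C = 111
  L = 63 − 5 = 58
  X = -6 − 3·111 + 6·58 = 9

9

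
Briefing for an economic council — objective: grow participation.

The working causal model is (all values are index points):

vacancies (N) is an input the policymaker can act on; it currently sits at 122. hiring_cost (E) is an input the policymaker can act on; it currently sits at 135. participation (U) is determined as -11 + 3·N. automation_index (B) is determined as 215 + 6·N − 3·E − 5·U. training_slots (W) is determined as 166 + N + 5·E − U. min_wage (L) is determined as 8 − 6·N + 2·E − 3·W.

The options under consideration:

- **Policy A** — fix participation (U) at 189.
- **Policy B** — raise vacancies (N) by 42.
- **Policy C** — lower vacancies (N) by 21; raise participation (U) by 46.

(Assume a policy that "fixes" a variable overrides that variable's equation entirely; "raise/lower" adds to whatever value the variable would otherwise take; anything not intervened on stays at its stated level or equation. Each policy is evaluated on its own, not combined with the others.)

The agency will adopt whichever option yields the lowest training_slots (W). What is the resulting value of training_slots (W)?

Policy A (U := 189):
  N = 122
  E = 135
  U = 189
  W = 166 + 122 + 5·135 − 189 = 774
Policy B (N + 42):
  N = 122 + 42 = 164
  E = 135
  U = -11 + 3·164 = 481
  W = 166 + 164 + 5·135 − 481 = 524
Policy C (N − 21, U + 46):
  N = 122 − 21 = 101
  E = 135
  U = -11 + 3·101 (+46 from intervention) = 338
  W = 166 + 101 + 5·135 − 338 = 604
Comparing — Policy A: W=774, Policy B: W=524, Policy C: W=604. Lowest is 524 (Policy B).

524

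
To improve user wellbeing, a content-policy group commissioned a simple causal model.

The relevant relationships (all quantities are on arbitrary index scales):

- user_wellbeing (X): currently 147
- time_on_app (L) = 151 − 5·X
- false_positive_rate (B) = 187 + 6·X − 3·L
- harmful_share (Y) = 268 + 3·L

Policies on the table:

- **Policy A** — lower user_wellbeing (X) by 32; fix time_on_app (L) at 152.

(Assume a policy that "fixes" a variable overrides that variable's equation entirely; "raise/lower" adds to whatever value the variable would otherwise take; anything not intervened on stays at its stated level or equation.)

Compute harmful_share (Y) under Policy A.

Policy A (X − 32, L := 152):
  X = 147 − 32 = 115
  L = 152
  Y = 268 + 3·152 = 724

724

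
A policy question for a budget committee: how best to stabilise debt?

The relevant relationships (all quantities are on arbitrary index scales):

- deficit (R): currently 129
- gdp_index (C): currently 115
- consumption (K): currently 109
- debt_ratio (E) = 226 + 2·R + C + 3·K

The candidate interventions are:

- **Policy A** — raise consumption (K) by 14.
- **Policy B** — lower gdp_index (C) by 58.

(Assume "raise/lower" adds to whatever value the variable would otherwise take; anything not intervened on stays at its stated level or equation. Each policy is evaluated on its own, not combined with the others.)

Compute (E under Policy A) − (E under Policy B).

Policy A (K + 14):
  R = 129
  C = 115
  K = 109 + 14 = 123
  E = 226 + 2·129 + 115 + 3·123 = 968
Policy B (C − 58):
  R = 129
  C = 115 − 58 = 57
  K = 109
  E = 226 + 2·129 + 57 + 3·109 = 868
E: 968 − 868 = 100

100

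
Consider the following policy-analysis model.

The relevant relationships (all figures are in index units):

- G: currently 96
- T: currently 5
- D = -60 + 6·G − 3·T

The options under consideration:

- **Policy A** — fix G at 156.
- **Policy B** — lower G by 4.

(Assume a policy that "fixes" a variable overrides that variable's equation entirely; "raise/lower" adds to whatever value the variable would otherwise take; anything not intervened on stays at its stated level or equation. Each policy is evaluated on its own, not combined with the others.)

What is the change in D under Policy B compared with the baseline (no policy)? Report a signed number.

-24

Baseline:
  G = 96
  T = 5
  D = -60 + 6·96 − 3·5 = 501
Policy B (G − 4):
  G = 96 − 4 = 92
  T = 5
  D = -60 + 6·92 − 3·5 = 477
Change in D: 477 − 501 = -24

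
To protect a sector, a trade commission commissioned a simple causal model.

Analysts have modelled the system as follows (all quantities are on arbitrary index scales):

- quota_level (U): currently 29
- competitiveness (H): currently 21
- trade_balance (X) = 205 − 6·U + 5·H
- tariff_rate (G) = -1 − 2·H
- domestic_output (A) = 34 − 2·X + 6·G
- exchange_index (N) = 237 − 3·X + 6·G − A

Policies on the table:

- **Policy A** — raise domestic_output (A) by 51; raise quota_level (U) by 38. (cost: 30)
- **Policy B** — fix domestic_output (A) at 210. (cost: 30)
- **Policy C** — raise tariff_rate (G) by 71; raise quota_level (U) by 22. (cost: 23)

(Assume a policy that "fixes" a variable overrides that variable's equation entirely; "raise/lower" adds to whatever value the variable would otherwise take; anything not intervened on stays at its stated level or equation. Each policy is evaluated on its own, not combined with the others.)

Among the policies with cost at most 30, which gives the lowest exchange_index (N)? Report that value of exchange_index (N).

Policy A (A + 51, U + 38):
  U = 29 + 38 = 67
  H = 21
  X = 205 − 6·67 + 5·21 = -92
  G = -1 − 2·21 = -43
  A = 34 − 2·(-92) + 6·(-43) (+51 from intervention) = 11
  N = 237 − 3·(-92) + 6·(-43) − 11 = 244
Policy B (A := 210):
  U = 29
  H = 21
  X = 205 − 6·29 + 5·21 = 136
  G = -1 − 2·21 = -43
  A = 210
  N = 237 − 3·136 + 6·(-43) − 210 = -639
Policy C (G + 71, U + 22):
  U = 29 + 22 = 51
  H = 21
  X = 205 − 6·51 + 5·21 = 4
  G = -1 − 2·21 (+71 from intervention) = 28
  A = 34 − 2·4 + 6·28 = 194
  N = 237 − 3·4 + 6·28 − 194 = 199
Comparing — Policy A: N=244, Policy B: N=-639, Policy C: N=199. Lowest is -639 (Policy B).

-639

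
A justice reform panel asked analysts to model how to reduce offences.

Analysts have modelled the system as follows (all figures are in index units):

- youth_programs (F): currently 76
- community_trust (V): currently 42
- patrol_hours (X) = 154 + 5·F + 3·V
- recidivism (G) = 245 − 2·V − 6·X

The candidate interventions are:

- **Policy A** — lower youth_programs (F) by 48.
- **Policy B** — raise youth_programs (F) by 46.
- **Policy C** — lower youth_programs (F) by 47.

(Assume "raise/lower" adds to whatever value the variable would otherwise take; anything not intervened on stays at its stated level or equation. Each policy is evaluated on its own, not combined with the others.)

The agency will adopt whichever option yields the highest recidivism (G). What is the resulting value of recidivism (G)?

Policy A (F − 48):
  F = 76 − 48 = 28
  V = 42
  X = 154 + 5·28 + 3·42 = 420
  G = 245 − 2·42 − 6·420 = -2359
Policy B (F + 46):
  F = 76 + 46 = 122
  V = 42
  X = 154 + 5·122 + 3·42 = 890
  G = 245 − 2·42 − 6·890 = -5179
Policy C (F − 47):
  F = 76 − 47 = 29
  V = 42
  X = 154 + 5·29 + 3·42 = 425
  G = 245 − 2·42 − 6·425 = -2389
Comparing — Policy A: G=-2359, Policy B: G=-5179, Policy C: G=-2389. Highest is -2359 (Policy A).

-2359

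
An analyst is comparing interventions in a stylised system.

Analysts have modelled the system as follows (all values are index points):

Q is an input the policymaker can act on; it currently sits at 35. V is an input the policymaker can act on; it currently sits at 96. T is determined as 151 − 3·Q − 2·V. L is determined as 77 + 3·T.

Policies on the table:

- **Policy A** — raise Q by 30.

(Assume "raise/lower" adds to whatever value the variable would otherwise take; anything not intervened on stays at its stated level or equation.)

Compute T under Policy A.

-236

Policy A (Q + 30):
  Q = 35 + 30 = 65
  V = 96
  T = 151 − 3·65 − 2·96 = -236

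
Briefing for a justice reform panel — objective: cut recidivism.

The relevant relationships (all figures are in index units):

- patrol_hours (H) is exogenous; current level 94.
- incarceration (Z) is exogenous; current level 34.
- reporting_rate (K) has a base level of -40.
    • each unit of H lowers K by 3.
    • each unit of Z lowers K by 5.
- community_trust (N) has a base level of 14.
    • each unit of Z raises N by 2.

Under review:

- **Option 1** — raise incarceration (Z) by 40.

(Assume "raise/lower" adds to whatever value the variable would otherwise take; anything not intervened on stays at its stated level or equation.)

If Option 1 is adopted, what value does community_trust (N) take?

162

Option 1 (Z + 40):
  Z = 34 + 40 = 74
  N = 14 + 2·74 = 162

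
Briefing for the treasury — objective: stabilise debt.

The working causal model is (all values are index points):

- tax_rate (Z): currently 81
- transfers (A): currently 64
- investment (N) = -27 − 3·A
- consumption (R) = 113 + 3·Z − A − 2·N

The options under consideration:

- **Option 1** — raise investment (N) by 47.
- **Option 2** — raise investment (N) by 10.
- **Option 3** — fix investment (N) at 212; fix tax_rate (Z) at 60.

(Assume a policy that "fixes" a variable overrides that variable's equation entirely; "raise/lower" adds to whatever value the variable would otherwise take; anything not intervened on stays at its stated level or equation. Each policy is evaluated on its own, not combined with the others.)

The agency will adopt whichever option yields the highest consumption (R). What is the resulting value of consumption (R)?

710

Option 1 (N + 47):
  Z = 81
  A = 64
  N = -27 − 3·64 (+47 from intervention) = -172
  R = 113 + 3·81 − 64 − 2·(-172) = 636
Option 2 (N + 10):
  Z = 81
  A = 64
  N = -27 − 3·64 (+10 from intervention) = -209
  R = 113 + 3·81 − 64 − 2·(-209) = 710
Option 3 (N := 212, Z := 60):
  Z = 60
  A = 64
  N = 212
  R = 113 + 3·60 − 64 − 2·212 = -195
Comparing — Option 1: R=636, Option 2: R=710, Option 3: R=-195. Highest is 710 (Option 2).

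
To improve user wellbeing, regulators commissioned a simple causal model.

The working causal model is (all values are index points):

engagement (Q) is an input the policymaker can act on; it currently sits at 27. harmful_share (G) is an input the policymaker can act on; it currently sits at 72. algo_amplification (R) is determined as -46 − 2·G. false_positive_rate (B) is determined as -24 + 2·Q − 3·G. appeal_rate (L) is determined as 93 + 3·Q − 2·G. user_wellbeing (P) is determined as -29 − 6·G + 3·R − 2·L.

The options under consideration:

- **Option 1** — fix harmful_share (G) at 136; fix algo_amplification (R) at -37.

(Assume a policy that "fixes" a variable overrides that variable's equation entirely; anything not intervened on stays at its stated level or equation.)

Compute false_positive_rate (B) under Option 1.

-378

Option 1 (G := 136, R := -37):
  Q = 27
  G = 136
  B = -24 + 2·27 − 3·136 = -378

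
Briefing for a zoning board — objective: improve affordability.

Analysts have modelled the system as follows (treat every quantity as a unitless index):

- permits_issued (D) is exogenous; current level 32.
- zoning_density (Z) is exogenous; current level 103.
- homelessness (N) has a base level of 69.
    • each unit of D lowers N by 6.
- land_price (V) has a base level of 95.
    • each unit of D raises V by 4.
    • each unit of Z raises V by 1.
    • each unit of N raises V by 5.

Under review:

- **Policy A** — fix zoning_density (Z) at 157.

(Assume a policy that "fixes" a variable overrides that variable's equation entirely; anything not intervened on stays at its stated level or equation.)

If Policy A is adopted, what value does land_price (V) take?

Policy A (Z := 157):
  D = 32
  Z = 157
  N = 69 − 6·32 = -123
  V = 95 + 4·32 + 157 + 5·(-123) = -235

-235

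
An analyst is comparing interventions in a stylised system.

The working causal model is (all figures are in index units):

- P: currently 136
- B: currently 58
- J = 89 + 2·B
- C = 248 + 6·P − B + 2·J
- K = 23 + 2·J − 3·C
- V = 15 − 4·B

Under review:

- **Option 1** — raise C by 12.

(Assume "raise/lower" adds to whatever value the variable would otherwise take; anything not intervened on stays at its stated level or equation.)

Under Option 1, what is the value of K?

Option 1 (C + 12):
  P = 136
  B = 58
  J = 89 + 2·58 = 205
  C = 248 + 6·136 − 58 + 2·205 (+12 from intervention) = 1428
  K = 23 + 2·205 − 3·1428 = -3851

-3851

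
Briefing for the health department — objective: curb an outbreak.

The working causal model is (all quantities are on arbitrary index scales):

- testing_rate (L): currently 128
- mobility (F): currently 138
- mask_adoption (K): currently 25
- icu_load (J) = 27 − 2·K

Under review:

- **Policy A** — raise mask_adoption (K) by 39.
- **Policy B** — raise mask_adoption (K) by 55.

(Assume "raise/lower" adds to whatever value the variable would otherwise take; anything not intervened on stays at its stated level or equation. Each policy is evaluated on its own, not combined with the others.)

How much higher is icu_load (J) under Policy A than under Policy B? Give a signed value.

32

Policy A (K + 39):
  K = 25 + 39 = 64
  J = 27 − 2·64 = -101
Policy B (K + 55):
  K = 25 + 55 = 80
  J = 27 − 2·80 = -133
J: -101 − (-133) = 32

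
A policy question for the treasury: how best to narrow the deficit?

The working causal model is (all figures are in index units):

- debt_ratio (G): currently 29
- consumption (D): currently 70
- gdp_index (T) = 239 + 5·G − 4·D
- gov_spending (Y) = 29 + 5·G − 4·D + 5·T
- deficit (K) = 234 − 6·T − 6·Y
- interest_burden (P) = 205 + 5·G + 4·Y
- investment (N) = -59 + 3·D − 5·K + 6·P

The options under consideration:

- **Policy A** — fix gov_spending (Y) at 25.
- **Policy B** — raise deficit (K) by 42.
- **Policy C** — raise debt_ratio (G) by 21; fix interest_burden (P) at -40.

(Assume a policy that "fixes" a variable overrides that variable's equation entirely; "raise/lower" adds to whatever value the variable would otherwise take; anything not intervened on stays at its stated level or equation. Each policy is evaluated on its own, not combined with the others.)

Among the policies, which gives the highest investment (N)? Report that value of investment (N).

36331

Policy A (Y := 25):
  G = 29
  D = 70
  T = 239 + 5·29 − 4·70 = 104
  Y = 25
  K = 234 − 6·104 − 6·25 = -540
  P = 205 + 5·29 + 4·25 = 450
  N = -59 + 3·70 − 5·(-540) + 6·450 = 5551
Policy B (K + 42):
  G = 29
  D = 70
  T = 239 + 5·29 − 4·70 = 104
  Y = 29 + 5·29 − 4·70 + 5·104 = 414
  K = 234 − 6·104 − 6·414 (+42 from intervention) = -2832
  P = 205 + 5·29 + 4·414 = 2006
  N = -59 + 3·70 − 5·(-2832) + 6·2006 = 26347
Policy C (G + 21, P := -40):
  G = 29 + 21 = 50
  D = 70
  T = 239 + 5·50 − 4·70 = 209
  Y = 29 + 5·50 − 4·70 + 5·209 = 1044
  K = 234 − 6·209 − 6·1044 = -7284
  P = -40
  N = -59 + 3·70 − 5·(-7284) + 6·(-40) = 36331
Comparing — Policy A: N=5551, Policy B: N=26347, Policy C: N=36331. Highest is 36331 (Policy C).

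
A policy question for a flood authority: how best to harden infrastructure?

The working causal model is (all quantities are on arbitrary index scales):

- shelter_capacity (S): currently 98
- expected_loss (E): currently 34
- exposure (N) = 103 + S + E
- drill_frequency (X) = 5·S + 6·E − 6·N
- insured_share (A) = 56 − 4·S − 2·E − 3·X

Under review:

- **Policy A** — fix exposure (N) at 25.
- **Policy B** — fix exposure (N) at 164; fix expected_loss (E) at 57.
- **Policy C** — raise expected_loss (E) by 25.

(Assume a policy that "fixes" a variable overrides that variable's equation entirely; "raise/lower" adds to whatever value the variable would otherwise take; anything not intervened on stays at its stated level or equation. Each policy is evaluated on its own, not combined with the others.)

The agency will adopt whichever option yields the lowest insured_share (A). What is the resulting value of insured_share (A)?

Policy A (N := 25):
  S = 98
  E = 34
  N = 25
  X = 0 + 5·98 + 6·34 − 6·25 = 544
  A = 56 − 4·98 − 2·34 − 3·544 = -2036
Policy B (N := 164, E := 57):
  S = 98
  E = 57
  N = 164
  X = 0 + 5·98 + 6·57 − 6·164 = -152
  A = 56 − 4·98 − 2·57 − 3·(-152) = 6
Policy C (E + 25):
  S = 98
  E = 34 + 25 = 59
  N = 103 + 98 + 59 = 260
  X = 0 + 5·98 + 6·59 − 6·260 = -716
  A = 56 − 4·98 − 2·59 − 3·(-716) = 1694
Comparing — Policy A: A=-2036, Policy B: A=6, Policy C: A=1694. Lowest is -2036 (Policy A).

-2036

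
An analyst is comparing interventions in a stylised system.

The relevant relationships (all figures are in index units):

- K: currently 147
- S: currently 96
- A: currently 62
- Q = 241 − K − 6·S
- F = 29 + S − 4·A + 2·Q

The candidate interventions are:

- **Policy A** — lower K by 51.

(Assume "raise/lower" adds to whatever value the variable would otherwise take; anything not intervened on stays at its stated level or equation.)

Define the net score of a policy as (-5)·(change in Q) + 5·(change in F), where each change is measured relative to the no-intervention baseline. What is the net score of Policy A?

255

Baseline:
  K = 147
  S = 96
  A = 62
  Q = 241 − 147 − 6·96 = -482
  F = 29 + 96 − 4·62 + 2·(-482) = -1087
Policy A (K − 51):
  K = 147 − 51 = 96
  S = 96
  A = 62
  Q = 241 − 96 − 6·96 = -431
  F = 29 + 96 − 4·62 + 2·(-431) = -985
ΔQ = -431 − (-482) = 51; ΔF = -985 − (-1087) = 102
Score = (-5)·51 + 5·102 = 255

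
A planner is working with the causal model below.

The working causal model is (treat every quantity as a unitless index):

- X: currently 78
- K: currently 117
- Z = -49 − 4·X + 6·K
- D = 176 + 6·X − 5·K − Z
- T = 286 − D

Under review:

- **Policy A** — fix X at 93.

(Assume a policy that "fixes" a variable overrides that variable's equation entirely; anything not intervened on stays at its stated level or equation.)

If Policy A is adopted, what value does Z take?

281

Policy A (X := 93):
  X = 93
  K = 117
  Z = -49 − 4·93 + 6·117 = 281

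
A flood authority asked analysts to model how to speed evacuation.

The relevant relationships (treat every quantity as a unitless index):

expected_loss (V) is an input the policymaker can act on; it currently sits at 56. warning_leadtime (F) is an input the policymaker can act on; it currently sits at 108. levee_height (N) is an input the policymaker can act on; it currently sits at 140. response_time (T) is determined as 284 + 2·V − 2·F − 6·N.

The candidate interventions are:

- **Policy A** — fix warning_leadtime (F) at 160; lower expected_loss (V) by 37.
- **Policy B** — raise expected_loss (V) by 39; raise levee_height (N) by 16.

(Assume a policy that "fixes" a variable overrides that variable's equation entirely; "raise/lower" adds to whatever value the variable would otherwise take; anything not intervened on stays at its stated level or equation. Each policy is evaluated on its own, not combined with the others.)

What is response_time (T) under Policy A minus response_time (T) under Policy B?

Policy A (F := 160, V − 37):
  V = 56 − 37 = 19
  F = 160
  N = 140
  T = 284 + 2·19 − 2·160 − 6·140 = -838
Policy B (V + 39, N + 16):
  V = 56 + 39 = 95
  F = 108
  N = 140 + 16 = 156
  T = 284 + 2·95 − 2·108 − 6·156 = -678
T: -838 − (-678) = -160

-160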